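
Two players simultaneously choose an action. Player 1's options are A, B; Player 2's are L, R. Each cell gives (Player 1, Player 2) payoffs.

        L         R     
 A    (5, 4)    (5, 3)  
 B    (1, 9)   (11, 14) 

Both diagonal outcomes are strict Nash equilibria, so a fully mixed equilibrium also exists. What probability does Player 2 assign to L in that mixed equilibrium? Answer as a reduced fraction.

Player 2's mix q on L must make Player 1 indifferent between A and B.
Player 1's payoff from A: 5q + 5(1−q). From B: 1q + 11(1−q).
Set equal: 4q = 6(1−q) → q = 6/10 = 3/5.

3/5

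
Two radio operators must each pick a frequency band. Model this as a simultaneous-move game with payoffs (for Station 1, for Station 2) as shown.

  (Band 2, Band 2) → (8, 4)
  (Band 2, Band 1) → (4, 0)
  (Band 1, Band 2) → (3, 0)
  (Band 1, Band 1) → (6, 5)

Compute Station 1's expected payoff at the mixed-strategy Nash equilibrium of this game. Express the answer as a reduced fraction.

36/7

Station 2 mixes with probability q on Band 2, chosen so Station 1 is indifferent: 8q + 4(1−q) = 3q + 6(1−q) gives q = 2/7.
Station 1's expected payoff (from either row, since indifferent) is 8·2/7 + 4·5/7 = 36/7.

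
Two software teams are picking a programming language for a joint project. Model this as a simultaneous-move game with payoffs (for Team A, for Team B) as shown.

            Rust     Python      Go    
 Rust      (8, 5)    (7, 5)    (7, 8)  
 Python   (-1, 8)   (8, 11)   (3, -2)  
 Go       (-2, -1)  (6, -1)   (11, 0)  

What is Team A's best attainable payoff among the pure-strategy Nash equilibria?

Both Python is a pure NE (Team A: 8 ≥ 7; Team B: 11 ≥ 8). Team A gets 8.
Both Go is a pure NE (Team A: 11 ≥ 7; Team B: 0 ≥ -1). Team A gets 11.
Every other cell has a profitable deviation for at least one player. Highest of {8, 11} is 11.

11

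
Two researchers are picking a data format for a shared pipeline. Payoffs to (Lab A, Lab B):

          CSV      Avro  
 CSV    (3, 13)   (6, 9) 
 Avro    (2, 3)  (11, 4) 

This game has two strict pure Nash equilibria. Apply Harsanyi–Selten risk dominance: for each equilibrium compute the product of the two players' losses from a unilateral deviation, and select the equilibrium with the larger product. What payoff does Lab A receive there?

At both CSV: Lab A loses 3 − 2 = 1 by deviating; Lab B loses 13 − 9 = 4. Product = 1·4 = 4.
At both Avro: Lab A loses 11 − 6 = 5 by deviating; Lab B loses 4 − 3 = 1. Product = 5·1 = 5.
5 > 4, so both Avro is risk-dominant. Lab A's payoff there is 11.

11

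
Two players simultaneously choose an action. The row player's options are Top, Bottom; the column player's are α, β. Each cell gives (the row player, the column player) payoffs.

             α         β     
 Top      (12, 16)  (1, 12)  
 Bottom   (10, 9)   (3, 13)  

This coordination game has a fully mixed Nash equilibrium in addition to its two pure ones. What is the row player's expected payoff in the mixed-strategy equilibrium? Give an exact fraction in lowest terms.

13/2

The column player mixes with probability q on α, chosen so the row player is indifferent: 12q + 1(1−q) = 10q + 3(1−q) gives q = 1/2.
The row player's expected payoff (from either row, since indifferent) is 12·1/2 + 1·1/2 = 13/2.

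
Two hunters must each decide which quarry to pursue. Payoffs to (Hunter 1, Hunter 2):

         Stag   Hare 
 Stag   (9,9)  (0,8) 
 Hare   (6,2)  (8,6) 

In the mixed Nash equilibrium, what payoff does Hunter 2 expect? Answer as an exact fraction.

38/5

Hunter 1 mixes with probability p on Stag, chosen so Hunter 2 is indifferent: 9p + 2(1−p) = 8p + 6(1−p) gives p = 4/5.
Hunter 2's expected payoff is 9·4/5 + 2·1/5 = 38/5.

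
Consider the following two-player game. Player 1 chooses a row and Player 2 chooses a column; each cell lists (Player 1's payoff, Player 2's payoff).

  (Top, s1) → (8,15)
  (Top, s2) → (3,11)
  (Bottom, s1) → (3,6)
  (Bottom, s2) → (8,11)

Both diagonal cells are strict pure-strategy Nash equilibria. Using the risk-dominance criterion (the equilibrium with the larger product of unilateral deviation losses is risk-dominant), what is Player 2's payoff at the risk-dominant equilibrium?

11

At (Top, s1): Player 1 loses 8 − 3 = 5 by deviating; Player 2 loses 15 − 11 = 4. Product = 5·4 = 20.
At (Bottom, s2): Player 1 loses 8 − 3 = 5 by deviating; Player 2 loses 11 − 6 = 5. Product = 5·5 = 25.
25 > 20, so (Bottom, s2) is risk-dominant. Player 2's payoff there is 11.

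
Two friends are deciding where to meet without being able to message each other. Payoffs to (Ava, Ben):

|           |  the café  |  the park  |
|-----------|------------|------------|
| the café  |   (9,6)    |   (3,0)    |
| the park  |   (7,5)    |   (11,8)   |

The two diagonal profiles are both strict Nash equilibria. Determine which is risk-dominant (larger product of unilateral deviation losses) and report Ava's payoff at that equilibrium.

11

At both the café: Ava loses 9 − 7 = 2 by deviating; Ben loses 6 − 0 = 6. Product = 2·6 = 12.
At both the park: Ava loses 11 − 3 = 8 by deviating; Ben loses 8 − 5 = 3. Product = 8·3 = 24.
24 > 12, so both the park is risk-dominant. Ava's payoff there is 11.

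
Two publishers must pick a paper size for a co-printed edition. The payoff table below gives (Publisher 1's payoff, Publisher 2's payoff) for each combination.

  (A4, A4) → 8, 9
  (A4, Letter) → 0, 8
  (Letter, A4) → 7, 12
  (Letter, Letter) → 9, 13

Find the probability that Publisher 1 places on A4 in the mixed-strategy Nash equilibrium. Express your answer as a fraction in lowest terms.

Publisher 1's mix p on A4 must make Publisher 2 indifferent between A4 and Letter.
Publisher 2's payoff from A4: 9p + 12(1−p). From Letter: 8p + 13(1−p).
Set equal: 1p = 1(1−p) → p = 1/2.

1/2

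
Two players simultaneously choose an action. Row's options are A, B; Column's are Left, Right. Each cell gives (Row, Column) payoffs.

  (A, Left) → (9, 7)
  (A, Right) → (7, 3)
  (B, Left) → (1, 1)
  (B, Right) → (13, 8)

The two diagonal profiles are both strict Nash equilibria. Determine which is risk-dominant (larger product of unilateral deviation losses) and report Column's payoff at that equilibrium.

8

At (A, Left): Row loses 9 − 1 = 8 by deviating; Column loses 7 − 3 = 4. Product = 8·4 = 32.
At (B, Right): Row loses 13 − 7 = 6 by deviating; Column loses 8 − 1 = 7. Product = 6·7 = 42.
42 > 32, so (B, Right) is risk-dominant. Column's payoff there is 8.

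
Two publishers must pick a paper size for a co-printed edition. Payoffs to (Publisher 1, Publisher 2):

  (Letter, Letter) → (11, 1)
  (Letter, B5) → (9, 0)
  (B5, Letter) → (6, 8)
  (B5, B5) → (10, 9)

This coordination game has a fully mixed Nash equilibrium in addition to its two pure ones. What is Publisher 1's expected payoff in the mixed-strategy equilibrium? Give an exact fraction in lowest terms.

28/3

Publisher 2 mixes with probability q on Letter, chosen so Publisher 1 is indifferent: 11q + 9(1−q) = 6q + 10(1−q) gives q = 1/6.
Publisher 1's expected payoff (from either row, since indifferent) is 11·1/6 + 9·5/6 = 28/3.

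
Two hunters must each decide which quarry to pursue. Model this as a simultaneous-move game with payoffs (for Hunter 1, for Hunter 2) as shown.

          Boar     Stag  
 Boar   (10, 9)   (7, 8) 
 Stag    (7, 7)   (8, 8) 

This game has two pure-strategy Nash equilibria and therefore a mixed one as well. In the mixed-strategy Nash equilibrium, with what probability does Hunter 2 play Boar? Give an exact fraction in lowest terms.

Hunter 2's mix q on Boar must make Hunter 1 indifferent between Boar and Stag.
Hunter 1's payoff from Boar: 10q + 7(1−q). From Stag: 7q + 8(1−q).
Set equal: 3q = 1(1−q) → q = 1/4.

1/4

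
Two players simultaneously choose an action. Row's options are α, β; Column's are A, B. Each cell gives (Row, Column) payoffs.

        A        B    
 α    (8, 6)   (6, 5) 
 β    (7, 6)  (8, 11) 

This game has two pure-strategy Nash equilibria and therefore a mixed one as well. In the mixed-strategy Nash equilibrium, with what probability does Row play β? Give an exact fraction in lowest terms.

1/6

Row's mix p on α must make Column indifferent between A and B.
Column's payoff from A: 6p + 6(1−p). From B: 5p + 11(1−p).
Set equal: 1p = 5(1−p) → p = 5/6.
Probability on β is 1 − 5/6 = 1/6.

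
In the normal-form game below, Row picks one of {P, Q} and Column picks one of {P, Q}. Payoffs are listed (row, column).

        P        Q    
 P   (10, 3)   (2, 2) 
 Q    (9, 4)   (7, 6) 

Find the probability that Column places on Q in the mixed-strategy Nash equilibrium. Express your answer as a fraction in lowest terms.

1/6

Column's mix q on P must make Row indifferent between P and Q.
Row's payoff from P: 10q + 2(1−q). From Q: 9q + 7(1−q).
Set equal: 1q = 5(1−q) → q = 5/6.
Probability on Q is 1 − 5/6 = 1/6.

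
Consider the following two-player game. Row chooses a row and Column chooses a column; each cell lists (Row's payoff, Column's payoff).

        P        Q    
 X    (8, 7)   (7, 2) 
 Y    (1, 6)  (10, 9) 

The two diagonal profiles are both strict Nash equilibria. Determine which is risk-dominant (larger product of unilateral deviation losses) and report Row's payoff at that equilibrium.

At (X, P): Row loses 8 − 1 = 7 by deviating; Column loses 7 − 2 = 5. Product = 7·5 = 35.
At (Y, Q): Row loses 10 − 7 = 3 by deviating; Column loses 9 − 6 = 3. Product = 3·3 = 9.
35 > 9, so (X, P) is risk-dominant. Row's payoff there is 8.

8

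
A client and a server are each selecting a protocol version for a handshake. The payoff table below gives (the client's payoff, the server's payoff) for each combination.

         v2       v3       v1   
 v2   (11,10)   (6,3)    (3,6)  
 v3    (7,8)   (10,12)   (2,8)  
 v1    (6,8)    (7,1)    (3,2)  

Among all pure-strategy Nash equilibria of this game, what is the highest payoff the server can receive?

Both v2 is a pure NE (the client: 11 ≥ 7; the server: 10 ≥ 6). The server gets 10.
Both v3 is a pure NE (the client: 10 ≥ 7; the server: 12 ≥ 8). The server gets 12.
Every other cell has a profitable deviation for at least one player. Highest of {10, 12} is 12.

12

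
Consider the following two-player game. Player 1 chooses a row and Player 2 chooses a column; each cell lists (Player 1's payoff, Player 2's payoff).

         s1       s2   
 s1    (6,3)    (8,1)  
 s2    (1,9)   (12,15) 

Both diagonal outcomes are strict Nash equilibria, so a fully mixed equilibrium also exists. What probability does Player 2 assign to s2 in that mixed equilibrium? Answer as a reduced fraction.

Player 2's mix q on s1 must make Player 1 indifferent between s1 and s2.
Player 1's payoff from s1: 6q + 8(1−q). From s2: 1q + 12(1−q).
Set equal: 5q = 4(1−q) → q = 4/9.
Probability on s2 is 1 − 4/9 = 5/9.

5/9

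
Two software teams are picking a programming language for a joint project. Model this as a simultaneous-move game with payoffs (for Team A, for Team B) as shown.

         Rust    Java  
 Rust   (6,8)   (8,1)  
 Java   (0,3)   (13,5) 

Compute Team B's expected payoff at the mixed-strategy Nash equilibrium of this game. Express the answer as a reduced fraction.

37/9

Team A mixes with probability p on Rust, chosen so Team B is indifferent: 8p + 3(1−p) = 1p + 5(1−p) gives p = 2/9.
Team B's expected payoff is 8·2/9 + 3·7/9 = 37/9.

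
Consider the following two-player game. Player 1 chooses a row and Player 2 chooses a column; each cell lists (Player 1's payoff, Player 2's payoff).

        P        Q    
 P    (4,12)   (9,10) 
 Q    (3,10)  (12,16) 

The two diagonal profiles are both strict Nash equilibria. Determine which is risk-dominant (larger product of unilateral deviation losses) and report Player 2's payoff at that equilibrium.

At both P: Player 1 loses 4 − 3 = 1 by deviating; Player 2 loses 12 − 10 = 2. Product = 1·2 = 2.
At both Q: Player 1 loses 12 − 9 = 3 by deviating; Player 2 loses 16 − 10 = 6. Product = 3·6 = 18.
18 > 2, so both Q is risk-dominant. Player 2's payoff there is 16.

16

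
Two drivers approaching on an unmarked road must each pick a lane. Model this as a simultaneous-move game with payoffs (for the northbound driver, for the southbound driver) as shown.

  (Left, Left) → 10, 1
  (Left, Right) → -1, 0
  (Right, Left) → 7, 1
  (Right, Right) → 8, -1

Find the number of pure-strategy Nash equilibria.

1

Both Left: the northbound driver gets 10 (best alternative 7); the southbound driver gets 1 (best alternative 0). Neither deviates — NE.
Both Right is not a NE: the southbound driver would switch to Left (1 > -1).
No other cell survives both best-response checks, so there is 1 pure NE.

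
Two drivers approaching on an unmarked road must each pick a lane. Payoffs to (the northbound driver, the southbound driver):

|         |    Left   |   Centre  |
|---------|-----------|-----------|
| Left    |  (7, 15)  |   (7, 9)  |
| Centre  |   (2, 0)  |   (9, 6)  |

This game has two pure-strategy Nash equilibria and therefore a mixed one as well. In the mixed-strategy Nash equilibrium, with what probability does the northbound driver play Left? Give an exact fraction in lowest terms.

The northbound driver's mix p on Left must make the southbound driver indifferent between Left and Centre.
The southbound driver's payoff from Left: 15p + 0(1−p). From Centre: 9p + 6(1−p).
Set equal: 6p = 6(1−p) → p = 6/12 = 1/2.

1/2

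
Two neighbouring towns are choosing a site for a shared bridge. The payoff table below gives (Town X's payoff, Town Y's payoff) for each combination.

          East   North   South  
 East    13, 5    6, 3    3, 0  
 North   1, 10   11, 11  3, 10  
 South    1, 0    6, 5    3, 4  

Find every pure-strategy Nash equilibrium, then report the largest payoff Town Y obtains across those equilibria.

Both East is a pure NE (Town X: 13 ≥ 1; Town Y: 5 ≥ 3). Town Y gets 5.
Both North is a pure NE (Town X: 11 ≥ 6; Town Y: 11 ≥ 10). Town Y gets 11.
Every other cell has a profitable deviation for at least one player. Highest of {5, 11} is 11.

11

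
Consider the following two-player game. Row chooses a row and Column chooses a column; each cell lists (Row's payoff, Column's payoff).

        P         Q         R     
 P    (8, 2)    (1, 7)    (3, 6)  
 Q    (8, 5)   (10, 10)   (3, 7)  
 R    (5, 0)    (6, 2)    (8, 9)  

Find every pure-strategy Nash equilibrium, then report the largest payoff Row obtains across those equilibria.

Both Q is a pure NE (Row: 10 ≥ 6; Column: 10 ≥ 7). Row gets 10.
Both R is a pure NE (Row: 8 ≥ 3; Column: 9 ≥ 2). Row gets 8.
Every other cell has a profitable deviation for at least one player. Highest of {10, 8} is 10.

10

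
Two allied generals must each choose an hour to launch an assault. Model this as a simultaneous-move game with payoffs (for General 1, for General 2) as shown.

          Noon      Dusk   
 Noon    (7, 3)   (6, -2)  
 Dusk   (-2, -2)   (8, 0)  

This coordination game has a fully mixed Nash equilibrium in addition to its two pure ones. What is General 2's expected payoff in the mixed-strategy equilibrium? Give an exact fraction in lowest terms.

General 1 mixes with probability p on Noon, chosen so General 2 is indifferent: 3p + (-2)(1−p) = (-2)p + 0(1−p) gives p = 2/7.
General 2's expected payoff is 3·2/7 + (-2)·5/7 = -4/7.

-4/7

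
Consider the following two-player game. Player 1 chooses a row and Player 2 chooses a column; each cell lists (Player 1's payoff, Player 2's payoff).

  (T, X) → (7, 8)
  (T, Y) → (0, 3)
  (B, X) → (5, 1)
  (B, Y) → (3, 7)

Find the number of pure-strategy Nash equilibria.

(T, X): Player 1 gets 7 (best alternative 5); Player 2 gets 8 (best alternative 3). Neither deviates — NE.
(B, Y): Player 1 gets 3 (best alternative 0); Player 2 gets 7 (best alternative 1). Neither deviates — NE.
(T, Y) is not a NE: Player 1 would switch to B (3 > 0).
No other cell survives both best-response checks, so there are 2 pure NE.

2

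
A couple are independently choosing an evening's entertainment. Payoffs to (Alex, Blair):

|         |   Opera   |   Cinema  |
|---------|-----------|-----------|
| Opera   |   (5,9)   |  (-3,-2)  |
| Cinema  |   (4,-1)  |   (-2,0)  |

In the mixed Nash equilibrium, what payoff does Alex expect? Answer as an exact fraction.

Blair mixes with probability q on Opera, chosen so Alex is indifferent: 5q + (-3)(1−q) = 4q + (-2)(1−q) gives q = 1/2.
Alex's expected payoff (from either row, since indifferent) is 5·1/2 + (-3)·1/2 = 1.

1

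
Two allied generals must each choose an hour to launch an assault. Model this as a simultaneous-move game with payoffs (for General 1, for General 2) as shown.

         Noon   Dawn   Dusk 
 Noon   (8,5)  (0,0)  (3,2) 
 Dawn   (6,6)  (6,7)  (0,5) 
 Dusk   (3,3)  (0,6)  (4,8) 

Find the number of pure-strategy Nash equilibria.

3

Both Noon: General 1 gets 8 (best alternative 6); General 2 gets 5 (best alternative 2). Neither deviates — NE.
Both Dawn: General 1 gets 6 (best alternative 0); General 2 gets 7 (best alternative 6). Neither deviates — NE.
Both Dusk: General 1 gets 4 (best alternative 3); General 2 gets 8 (best alternative 6). Neither deviates — NE.
(Noon, Dusk) is not a NE: General 1 would switch to Dusk (4 > 3).
No other cell survives both best-response checks, so there are 3 pure NE.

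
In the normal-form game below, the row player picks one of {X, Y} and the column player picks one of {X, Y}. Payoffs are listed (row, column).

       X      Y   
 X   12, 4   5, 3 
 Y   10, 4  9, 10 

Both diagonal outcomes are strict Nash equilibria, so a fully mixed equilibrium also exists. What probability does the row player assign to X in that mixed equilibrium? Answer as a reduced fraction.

The row player's mix p on X must make the column player indifferent between X and Y.
The column player's payoff from X: 4p + 4(1−p). From Y: 3p + 10(1−p).
Set equal: 1p = 6(1−p) → p = 6/7.

6/7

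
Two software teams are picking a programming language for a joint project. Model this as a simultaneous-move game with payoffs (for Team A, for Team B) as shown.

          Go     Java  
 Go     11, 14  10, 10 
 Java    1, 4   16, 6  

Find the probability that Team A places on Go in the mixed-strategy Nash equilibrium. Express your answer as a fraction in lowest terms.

1/3

Team A's mix p on Go must make Team B indifferent between Go and Java.
Team B's payoff from Go: 14p + 4(1−p). From Java: 10p + 6(1−p).
Set equal: 4p = 2(1−p) → p = 2/6 = 1/3.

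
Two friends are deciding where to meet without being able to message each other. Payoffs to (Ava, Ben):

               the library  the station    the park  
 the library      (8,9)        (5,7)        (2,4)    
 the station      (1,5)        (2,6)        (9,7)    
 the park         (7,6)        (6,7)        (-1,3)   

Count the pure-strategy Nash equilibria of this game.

Both the library: Ava gets 8 (best alternative 7); Ben gets 9 (best alternative 7). Neither deviates — NE.
(the station, the park): Ava gets 9 (best alternative 2); Ben gets 7 (best alternative 6). Neither deviates — NE.
(the park, the station): Ava gets 6 (best alternative 5); Ben gets 7 (best alternative 6). Neither deviates — NE.
Both the park is not a NE: Ava would switch to the station (9 > -1).
No other cell survives both best-response checks, so there are 3 pure NE.

3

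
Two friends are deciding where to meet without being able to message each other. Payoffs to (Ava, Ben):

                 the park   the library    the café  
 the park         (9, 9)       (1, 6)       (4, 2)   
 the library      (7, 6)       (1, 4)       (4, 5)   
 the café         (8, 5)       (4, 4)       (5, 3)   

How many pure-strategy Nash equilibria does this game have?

1

Both the park: Ava gets 9 (best alternative 8); Ben gets 9 (best alternative 6). Neither deviates — NE.
Both the library is not a NE: Ava would switch to the café (4 > 1).
No other cell survives both best-response checks, so there is 1 pure NE.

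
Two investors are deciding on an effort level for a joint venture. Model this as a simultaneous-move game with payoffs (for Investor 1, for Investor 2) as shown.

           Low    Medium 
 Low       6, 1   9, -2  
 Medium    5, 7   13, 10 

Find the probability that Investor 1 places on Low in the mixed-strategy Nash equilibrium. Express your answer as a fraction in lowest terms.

1/2

Investor 1's mix p on Low must make Investor 2 indifferent between Low and Medium.
Investor 2's payoff from Low: 1p + 7(1−p). From Medium: (-2)p + 10(1−p).
Set equal: 3p = 3(1−p) → p = 3/6 = 1/2.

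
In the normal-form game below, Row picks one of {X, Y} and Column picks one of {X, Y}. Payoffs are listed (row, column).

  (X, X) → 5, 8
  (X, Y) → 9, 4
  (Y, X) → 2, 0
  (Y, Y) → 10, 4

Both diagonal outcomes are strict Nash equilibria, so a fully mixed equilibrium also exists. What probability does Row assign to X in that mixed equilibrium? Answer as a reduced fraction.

1/2

Row's mix p on X must make Column indifferent between X and Y.
Column's payoff from X: 8p + 0(1−p). From Y: 4p + 4(1−p).
Set equal: 4p = 4(1−p) → p = 4/8 = 1/2.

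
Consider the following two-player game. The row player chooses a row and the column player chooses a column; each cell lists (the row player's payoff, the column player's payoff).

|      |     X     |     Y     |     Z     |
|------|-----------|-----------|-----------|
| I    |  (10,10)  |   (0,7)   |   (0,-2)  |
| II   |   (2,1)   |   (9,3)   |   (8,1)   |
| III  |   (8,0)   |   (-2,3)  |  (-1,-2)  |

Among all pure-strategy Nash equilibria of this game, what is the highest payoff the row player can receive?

(I, X) is a pure NE (the row player: 10 ≥ 8; the column player: 10 ≥ 7). The row player gets 10.
(II, Y) is a pure NE (the row player: 9 ≥ 0; the column player: 3 ≥ 1). The row player gets 9.
Every other cell has a profitable deviation for at least one player. Highest of {10, 9} is 10.

10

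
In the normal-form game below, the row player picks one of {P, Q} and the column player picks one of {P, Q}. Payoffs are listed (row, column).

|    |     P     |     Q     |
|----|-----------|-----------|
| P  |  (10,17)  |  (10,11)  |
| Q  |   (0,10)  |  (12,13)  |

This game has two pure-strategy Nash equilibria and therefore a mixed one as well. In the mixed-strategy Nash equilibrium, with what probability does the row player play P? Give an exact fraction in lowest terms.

The row player's mix p on P must make the column player indifferent between P and Q.
The column player's payoff from P: 17p + 10(1−p). From Q: 11p + 13(1−p).
Set equal: 6p = 3(1−p) → p = 3/9 = 1/3.

1/3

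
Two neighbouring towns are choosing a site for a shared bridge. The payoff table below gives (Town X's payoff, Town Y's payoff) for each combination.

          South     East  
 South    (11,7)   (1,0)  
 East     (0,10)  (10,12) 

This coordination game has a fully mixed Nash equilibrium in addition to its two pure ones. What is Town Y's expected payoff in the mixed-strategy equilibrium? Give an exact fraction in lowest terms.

28/3

Town X mixes with probability p on South, chosen so Town Y is indifferent: 7p + 10(1−p) = 0p + 12(1−p) gives p = 2/9.
Town Y's expected payoff is 7·2/9 + 10·7/9 = 28/3.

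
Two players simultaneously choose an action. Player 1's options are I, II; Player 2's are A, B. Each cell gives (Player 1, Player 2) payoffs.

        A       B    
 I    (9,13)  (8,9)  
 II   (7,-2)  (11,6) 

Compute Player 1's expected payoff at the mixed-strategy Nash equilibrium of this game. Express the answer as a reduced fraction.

43/5

Player 2 mixes with probability q on A, chosen so Player 1 is indifferent: 9q + 8(1−q) = 7q + 11(1−q) gives q = 3/5.
Player 1's expected payoff (from either row, since indifferent) is 9·3/5 + 8·2/5 = 43/5.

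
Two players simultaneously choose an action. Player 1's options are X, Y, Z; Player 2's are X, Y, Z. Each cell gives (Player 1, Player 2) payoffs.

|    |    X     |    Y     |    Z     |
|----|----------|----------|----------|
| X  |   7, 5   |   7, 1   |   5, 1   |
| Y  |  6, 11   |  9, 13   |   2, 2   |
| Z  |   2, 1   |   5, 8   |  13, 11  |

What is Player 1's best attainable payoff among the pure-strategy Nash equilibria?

13

Both X is a pure NE (Player 1: 7 ≥ 6; Player 2: 5 ≥ 1). Player 1 gets 7.
Both Y is a pure NE (Player 1: 9 ≥ 7; Player 2: 13 ≥ 11). Player 1 gets 9.
Both Z is a pure NE (Player 1: 13 ≥ 5; Player 2: 11 ≥ 8). Player 1 gets 13.
Every other cell has a profitable deviation for at least one player. Highest of {7, 9, 13} is 13.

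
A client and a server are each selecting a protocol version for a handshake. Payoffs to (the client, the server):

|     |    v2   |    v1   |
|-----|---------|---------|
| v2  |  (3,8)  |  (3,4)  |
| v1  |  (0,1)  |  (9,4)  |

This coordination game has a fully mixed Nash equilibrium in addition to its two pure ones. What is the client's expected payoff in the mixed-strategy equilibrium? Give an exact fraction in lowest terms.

3

The server mixes with probability q on v2, chosen so the client is indifferent: 3q + 3(1−q) = 0q + 9(1−q) gives q = 2/3.
The client's expected payoff (from either row, since indifferent) is 3·2/3 + 3·1/3 = 3.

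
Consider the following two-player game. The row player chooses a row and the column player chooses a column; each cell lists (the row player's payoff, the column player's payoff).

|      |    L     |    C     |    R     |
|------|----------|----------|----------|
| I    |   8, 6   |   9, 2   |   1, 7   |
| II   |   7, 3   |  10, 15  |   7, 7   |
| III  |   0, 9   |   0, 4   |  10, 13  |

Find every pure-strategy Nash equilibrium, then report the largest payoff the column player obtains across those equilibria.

15

(II, C) is a pure NE (the row player: 10 ≥ 9; the column player: 15 ≥ 7). The column player gets 15.
(III, R) is a pure NE (the row player: 10 ≥ 7; the column player: 13 ≥ 9). The column player gets 13.
Every other cell has a profitable deviation for at least one player. Highest of {15, 13} is 15.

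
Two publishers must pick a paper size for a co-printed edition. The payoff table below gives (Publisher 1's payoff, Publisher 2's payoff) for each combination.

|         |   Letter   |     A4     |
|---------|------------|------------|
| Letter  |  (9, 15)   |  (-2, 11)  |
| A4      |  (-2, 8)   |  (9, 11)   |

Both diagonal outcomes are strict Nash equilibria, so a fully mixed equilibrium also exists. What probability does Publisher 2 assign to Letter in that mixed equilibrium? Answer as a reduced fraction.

1/2

Publisher 2's mix q on Letter must make Publisher 1 indifferent between Letter and A4.
Publisher 1's payoff from Letter: 9q + (-2)(1−q). From A4: (-2)q + 9(1−q).
Set equal: 11q = 11(1−q) → q = 11/22 = 1/2.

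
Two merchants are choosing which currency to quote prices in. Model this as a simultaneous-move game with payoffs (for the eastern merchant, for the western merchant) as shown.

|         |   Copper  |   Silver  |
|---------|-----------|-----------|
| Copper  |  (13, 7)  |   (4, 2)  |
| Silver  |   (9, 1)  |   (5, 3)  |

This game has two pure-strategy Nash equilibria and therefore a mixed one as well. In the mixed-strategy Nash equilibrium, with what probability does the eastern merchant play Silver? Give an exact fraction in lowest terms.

The eastern merchant's mix p on Copper must make the western merchant indifferent between Copper and Silver.
The western merchant's payoff from Copper: 7p + 1(1−p). From Silver: 2p + 3(1−p).
Set equal: 5p = 2(1−p) → p = 2/7.
Probability on Silver is 1 − 2/7 = 5/7.

5/7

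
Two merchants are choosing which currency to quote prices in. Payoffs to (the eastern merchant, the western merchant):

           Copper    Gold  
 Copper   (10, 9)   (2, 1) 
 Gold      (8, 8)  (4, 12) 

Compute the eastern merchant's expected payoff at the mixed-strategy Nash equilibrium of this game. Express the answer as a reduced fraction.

6

The western merchant mixes with probability q on Copper, chosen so the eastern merchant is indifferent: 10q + 2(1−q) = 8q + 4(1−q) gives q = 1/2.
The eastern merchant's expected payoff (from either row, since indifferent) is 10·1/2 + 2·1/2 = 6.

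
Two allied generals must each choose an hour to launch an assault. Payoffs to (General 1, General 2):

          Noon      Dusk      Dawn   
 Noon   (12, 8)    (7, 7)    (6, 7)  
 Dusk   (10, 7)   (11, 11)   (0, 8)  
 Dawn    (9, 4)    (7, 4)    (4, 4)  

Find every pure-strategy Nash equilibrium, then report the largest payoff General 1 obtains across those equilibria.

12

Both Noon is a pure NE (General 1: 12 ≥ 10; General 2: 8 ≥ 7). General 1 gets 12.
Both Dusk is a pure NE (General 1: 11 ≥ 7; General 2: 11 ≥ 8). General 1 gets 11.
Every other cell has a profitable deviation for at least one player. Highest of {12, 11} is 12.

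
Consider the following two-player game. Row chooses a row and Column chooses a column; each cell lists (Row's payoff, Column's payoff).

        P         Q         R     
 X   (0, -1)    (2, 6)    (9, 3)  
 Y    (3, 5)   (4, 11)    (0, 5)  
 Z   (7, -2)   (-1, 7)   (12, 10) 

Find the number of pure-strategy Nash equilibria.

(Y, Q): Row gets 4 (best alternative 2); Column gets 11 (best alternative 5). Neither deviates — NE.
(Z, R): Row gets 12 (best alternative 9); Column gets 10 (best alternative 7). Neither deviates — NE.
(X, P) is not a NE: Row would switch to Z (7 > 0).
No other cell survives both best-response checks, so there are 2 pure NE.

2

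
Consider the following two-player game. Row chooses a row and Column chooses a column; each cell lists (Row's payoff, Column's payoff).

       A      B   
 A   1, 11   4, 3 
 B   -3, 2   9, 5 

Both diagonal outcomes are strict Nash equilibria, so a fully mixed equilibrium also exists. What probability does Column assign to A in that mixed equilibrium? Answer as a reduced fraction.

Column's mix q on A must make Row indifferent between A and B.
Row's payoff from A: 1q + 4(1−q). From B: (-3)q + 9(1−q).
Set equal: 4q = 5(1−q) → q = 5/9.

5/9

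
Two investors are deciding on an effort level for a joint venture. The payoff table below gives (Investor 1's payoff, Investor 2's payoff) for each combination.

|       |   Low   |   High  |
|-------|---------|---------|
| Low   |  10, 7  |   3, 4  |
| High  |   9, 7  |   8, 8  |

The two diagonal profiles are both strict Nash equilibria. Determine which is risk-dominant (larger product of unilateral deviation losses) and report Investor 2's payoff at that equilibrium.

8

At both Low: Investor 1 loses 10 − 9 = 1 by deviating; Investor 2 loses 7 − 4 = 3. Product = 1·3 = 3.
At both High: Investor 1 loses 8 − 3 = 5 by deviating; Investor 2 loses 8 − 7 = 1. Product = 5·1 = 5.
5 > 3, so both High is risk-dominant. Investor 2's payoff there is 8.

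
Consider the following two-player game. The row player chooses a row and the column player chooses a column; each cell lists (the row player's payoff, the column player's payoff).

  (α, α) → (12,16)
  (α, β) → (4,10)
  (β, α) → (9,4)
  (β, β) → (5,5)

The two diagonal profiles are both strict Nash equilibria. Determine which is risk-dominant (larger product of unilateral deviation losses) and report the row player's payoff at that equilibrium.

12

At both α: the row player loses 12 − 9 = 3 by deviating; the column player loses 16 − 10 = 6. Product = 3·6 = 18.
At both β: the row player loses 5 − 4 = 1 by deviating; the column player loses 5 − 4 = 1. Product = 1·1 = 1.
18 > 1, so both α is risk-dominant. The row player's payoff there is 12.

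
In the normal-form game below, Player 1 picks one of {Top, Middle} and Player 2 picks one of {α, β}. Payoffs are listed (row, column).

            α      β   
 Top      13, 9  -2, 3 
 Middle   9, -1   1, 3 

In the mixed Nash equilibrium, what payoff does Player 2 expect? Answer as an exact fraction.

3

Player 1 mixes with probability p on Top, chosen so Player 2 is indifferent: 9p + (-1)(1−p) = 3p + 3(1−p) gives p = 2/5.
Player 2's expected payoff is 9·2/5 + (-1)·3/5 = 3.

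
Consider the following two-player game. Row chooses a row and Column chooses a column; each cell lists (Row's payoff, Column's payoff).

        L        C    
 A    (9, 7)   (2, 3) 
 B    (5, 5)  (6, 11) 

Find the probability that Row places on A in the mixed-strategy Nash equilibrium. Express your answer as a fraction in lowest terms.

3/5

Row's mix p on A must make Column indifferent between L and C.
Column's payoff from L: 7p + 5(1−p). From C: 3p + 11(1−p).
Set equal: 4p = 6(1−p) → p = 6/10 = 3/5.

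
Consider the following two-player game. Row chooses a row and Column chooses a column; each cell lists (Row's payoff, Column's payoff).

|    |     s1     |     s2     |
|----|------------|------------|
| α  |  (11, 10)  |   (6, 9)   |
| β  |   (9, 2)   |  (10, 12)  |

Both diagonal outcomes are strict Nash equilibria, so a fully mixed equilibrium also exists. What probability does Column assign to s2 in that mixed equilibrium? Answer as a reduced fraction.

Column's mix q on s1 must make Row indifferent between α and β.
Row's payoff from α: 11q + 6(1−q). From β: 9q + 10(1−q).
Set equal: 2q = 4(1−q) → q = 4/6 = 2/3.
Probability on s2 is 1 − 2/3 = 1/3.

1/3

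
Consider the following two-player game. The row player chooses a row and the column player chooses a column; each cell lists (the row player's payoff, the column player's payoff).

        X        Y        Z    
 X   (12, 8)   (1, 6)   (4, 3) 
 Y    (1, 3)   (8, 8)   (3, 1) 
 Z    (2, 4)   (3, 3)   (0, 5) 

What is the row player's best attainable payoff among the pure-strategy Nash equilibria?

Both X is a pure NE (the row player: 12 ≥ 2; the column player: 8 ≥ 6). The row player gets 12.
Both Y is a pure NE (the row player: 8 ≥ 3; the column player: 8 ≥ 3). The row player gets 8.
Every other cell has a profitable deviation for at least one player. Highest of {12, 8} is 12.

12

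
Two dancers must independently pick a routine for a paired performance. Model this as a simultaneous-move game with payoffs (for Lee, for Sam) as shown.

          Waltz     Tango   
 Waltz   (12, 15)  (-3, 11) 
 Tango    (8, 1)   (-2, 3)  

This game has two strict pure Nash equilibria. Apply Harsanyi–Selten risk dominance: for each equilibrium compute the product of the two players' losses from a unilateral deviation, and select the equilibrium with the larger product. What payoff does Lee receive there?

At both Waltz: Lee loses 12 − 8 = 4 by deviating; Sam loses 15 − 11 = 4. Product = 4·4 = 16.
At both Tango: Lee loses -2 − (-3) = 1 by deviating; Sam loses 3 − 1 = 2. Product = 1·2 = 2.
16 > 2, so both Waltz is risk-dominant. Lee's payoff there is 12.

12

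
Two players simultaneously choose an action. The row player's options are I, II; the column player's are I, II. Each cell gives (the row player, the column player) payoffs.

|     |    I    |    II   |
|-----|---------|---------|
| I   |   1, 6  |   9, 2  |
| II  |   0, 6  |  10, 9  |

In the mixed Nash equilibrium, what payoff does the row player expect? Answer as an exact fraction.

The column player mixes with probability q on I, chosen so the row player is indifferent: 1q + 9(1−q) = 0q + 10(1−q) gives q = 1/2.
The row player's expected payoff (from either row, since indifferent) is 1·1/2 + 9·1/2 = 5.

5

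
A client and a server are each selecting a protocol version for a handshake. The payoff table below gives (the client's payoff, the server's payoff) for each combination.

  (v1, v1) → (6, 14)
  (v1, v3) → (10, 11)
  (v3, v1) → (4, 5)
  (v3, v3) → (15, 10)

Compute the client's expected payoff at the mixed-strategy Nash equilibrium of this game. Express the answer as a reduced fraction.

50/7

The server mixes with probability q on v1, chosen so the client is indifferent: 6q + 10(1−q) = 4q + 15(1−q) gives q = 5/7.
The client's expected payoff (from either row, since indifferent) is 6·5/7 + 10·2/7 = 50/7.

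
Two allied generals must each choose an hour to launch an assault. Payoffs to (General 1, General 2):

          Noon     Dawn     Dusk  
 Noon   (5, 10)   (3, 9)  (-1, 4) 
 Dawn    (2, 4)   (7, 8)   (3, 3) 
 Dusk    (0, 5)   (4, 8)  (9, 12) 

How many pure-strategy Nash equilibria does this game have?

3

Both Noon: General 1 gets 5 (best alternative 2); General 2 gets 10 (best alternative 9). Neither deviates — NE.
Both Dawn: General 1 gets 7 (best alternative 4); General 2 gets 8 (best alternative 4). Neither deviates — NE.
Both Dusk: General 1 gets 9 (best alternative 3); General 2 gets 12 (best alternative 8). Neither deviates — NE.
(Dusk, Dawn) is not a NE: General 1 would switch to Dawn (7 > 4).
No other cell survives both best-response checks, so there are 3 pure NE.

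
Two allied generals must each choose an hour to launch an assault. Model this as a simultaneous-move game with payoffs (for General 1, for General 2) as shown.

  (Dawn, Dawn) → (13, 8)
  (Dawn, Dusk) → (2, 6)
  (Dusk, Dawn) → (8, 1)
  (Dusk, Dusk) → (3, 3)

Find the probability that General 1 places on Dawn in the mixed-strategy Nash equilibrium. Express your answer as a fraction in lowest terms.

1/2

General 1's mix p on Dawn must make General 2 indifferent between Dawn and Dusk.
General 2's payoff from Dawn: 8p + 1(1−p). From Dusk: 6p + 3(1−p).
Set equal: 2p = 2(1−p) → p = 2/4 = 1/2.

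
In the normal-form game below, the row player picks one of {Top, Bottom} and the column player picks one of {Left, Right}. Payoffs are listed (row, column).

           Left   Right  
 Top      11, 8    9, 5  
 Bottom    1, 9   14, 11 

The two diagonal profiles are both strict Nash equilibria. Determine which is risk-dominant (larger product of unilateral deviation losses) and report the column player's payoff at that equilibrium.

8

At (Top, Left): the row player loses 11 − 1 = 10 by deviating; the column player loses 8 − 5 = 3. Product = 10·3 = 30.
At (Bottom, Right): the row player loses 14 − 9 = 5 by deviating; the column player loses 11 − 9 = 2. Product = 5·2 = 10.
30 > 10, so (Top, Left) is risk-dominant. The column player's payoff there is 8.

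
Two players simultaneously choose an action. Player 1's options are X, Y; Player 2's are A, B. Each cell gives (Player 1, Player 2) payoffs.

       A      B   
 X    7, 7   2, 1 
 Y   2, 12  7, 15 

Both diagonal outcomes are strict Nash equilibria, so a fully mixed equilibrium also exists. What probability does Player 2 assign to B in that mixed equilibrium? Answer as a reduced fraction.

Player 2's mix q on A must make Player 1 indifferent between X and Y.
Player 1's payoff from X: 7q + 2(1−q). From Y: 2q + 7(1−q).
Set equal: 5q = 5(1−q) → q = 5/10 = 1/2.
Probability on B is 1 − 1/2 = 1/2.

1/2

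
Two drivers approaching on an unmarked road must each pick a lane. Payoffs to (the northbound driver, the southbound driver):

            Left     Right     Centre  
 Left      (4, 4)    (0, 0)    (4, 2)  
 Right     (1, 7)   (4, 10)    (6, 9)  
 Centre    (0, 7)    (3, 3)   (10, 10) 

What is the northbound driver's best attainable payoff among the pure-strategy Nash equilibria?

Both Left is a pure NE (the northbound driver: 4 ≥ 1; the southbound driver: 4 ≥ 2). The northbound driver gets 4.
Both Right is a pure NE (the northbound driver: 4 ≥ 3; the southbound driver: 10 ≥ 9). The northbound driver gets 4.
Both Centre is a pure NE (the northbound driver: 10 ≥ 6; the southbound driver: 10 ≥ 7). The northbound driver gets 10.
Every other cell has a profitable deviation for at least one player. Highest of {4, 4, 10} is 10.

10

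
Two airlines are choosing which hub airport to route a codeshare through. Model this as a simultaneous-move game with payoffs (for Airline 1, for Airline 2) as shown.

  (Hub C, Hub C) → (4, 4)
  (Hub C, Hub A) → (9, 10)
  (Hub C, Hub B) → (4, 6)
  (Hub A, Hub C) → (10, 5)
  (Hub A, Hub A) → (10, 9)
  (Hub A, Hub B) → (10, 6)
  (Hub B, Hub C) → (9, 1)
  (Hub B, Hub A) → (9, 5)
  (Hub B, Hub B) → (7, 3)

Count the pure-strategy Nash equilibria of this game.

Both Hub A: Airline 1 gets 10 (best alternative 9); Airline 2 gets 9 (best alternative 6). Neither deviates — NE.
Both Hub B is not a NE: Airline 1 would switch to Hub A (10 > 7).
No other cell survives both best-response checks, so there is 1 pure NE.

1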